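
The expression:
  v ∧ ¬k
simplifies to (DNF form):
v ∧ ¬k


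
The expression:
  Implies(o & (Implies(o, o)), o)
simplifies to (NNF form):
True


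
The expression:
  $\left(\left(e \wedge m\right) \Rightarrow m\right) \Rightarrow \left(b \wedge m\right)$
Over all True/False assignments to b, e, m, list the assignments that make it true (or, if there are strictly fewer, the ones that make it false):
is true only for:
  b=True, e=False, m=True;
  b=True, e=True, m=True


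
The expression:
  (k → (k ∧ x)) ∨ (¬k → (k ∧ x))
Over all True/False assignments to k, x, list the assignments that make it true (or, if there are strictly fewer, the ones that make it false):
is always true.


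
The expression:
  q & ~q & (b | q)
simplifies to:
False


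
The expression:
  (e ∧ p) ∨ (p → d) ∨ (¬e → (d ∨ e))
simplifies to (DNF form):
d ∨ e ∨ ¬p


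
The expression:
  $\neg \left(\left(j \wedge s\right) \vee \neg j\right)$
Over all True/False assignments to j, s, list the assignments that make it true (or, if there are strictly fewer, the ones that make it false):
is true only for:
  j=True, s=False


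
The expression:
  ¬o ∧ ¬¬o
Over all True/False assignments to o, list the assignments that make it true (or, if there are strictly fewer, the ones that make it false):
is never true.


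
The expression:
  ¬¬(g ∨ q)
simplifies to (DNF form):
g ∨ q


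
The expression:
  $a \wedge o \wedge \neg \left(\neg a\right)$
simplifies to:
$a \wedge o$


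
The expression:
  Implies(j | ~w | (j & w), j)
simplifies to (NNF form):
j | w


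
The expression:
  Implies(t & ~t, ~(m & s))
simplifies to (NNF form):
True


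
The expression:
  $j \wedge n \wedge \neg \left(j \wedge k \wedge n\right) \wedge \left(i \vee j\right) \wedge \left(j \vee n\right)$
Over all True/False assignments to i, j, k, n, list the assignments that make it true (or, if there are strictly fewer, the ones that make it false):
is true only for:
  i=False, j=True, k=False, n=True;
  i=True, j=True, k=False, n=True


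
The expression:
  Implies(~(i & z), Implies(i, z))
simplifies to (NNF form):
z | ~i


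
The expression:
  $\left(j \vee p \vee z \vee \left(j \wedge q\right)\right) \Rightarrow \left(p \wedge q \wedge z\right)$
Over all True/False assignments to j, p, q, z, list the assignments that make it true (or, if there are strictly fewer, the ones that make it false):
is true only for:
  j=False, p=False, q=False, z=False;
  j=False, p=False, q=True, z=False;
  j=False, p=True, q=True, z=True;
  j=True, p=True, q=True, z=True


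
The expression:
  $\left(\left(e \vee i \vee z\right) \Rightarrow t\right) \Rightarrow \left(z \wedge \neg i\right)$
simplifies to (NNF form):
$\left(e \wedge \neg t\right) \vee \left(i \wedge \neg t\right) \vee \left(z \wedge \neg i\right)$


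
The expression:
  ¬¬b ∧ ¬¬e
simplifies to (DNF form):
b ∧ e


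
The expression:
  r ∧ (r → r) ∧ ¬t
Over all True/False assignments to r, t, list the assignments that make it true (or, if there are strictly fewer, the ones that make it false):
is true only for:
  r=True, t=False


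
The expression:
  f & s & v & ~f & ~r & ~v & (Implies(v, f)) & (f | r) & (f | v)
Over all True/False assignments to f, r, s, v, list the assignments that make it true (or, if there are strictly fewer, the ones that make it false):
is never true.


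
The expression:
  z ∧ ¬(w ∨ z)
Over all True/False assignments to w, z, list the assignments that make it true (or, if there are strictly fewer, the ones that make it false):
is never true.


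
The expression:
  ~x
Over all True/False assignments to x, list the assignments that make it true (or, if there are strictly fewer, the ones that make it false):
is true only for:
  x=False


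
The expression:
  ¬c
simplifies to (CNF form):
¬c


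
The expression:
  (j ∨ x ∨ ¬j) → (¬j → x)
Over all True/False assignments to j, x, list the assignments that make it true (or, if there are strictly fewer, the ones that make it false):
is false only for:
  j=False, x=False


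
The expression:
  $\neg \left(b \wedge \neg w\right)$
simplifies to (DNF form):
$w \vee \neg b$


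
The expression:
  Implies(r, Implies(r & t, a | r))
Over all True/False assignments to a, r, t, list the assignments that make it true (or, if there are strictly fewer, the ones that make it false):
is always true.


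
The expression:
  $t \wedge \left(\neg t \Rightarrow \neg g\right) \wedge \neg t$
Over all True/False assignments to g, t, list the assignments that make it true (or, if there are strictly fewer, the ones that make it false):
is never true.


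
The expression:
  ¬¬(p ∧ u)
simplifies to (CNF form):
p ∧ u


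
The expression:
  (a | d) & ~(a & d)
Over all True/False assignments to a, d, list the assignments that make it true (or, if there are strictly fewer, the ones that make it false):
is true only for:
  a=False, d=True;
  a=True, d=False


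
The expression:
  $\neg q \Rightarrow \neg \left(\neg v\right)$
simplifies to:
$q \vee v$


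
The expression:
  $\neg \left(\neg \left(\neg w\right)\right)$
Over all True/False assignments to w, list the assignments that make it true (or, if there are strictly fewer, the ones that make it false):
is true only for:
  w=False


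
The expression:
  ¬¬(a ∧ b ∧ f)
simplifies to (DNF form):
a ∧ b ∧ f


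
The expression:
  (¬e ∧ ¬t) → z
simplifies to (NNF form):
e ∨ t ∨ z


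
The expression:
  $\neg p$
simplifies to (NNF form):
$\neg p$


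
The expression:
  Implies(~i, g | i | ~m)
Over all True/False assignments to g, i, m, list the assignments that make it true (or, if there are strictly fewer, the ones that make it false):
is false only for:
  g=False, i=False, m=True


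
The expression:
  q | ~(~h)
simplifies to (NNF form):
h | q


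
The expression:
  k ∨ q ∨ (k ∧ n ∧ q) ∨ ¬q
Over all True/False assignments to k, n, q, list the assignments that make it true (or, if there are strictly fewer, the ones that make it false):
is always true.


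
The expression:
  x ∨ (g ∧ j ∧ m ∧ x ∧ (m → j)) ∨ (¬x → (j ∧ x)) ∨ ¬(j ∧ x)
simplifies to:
True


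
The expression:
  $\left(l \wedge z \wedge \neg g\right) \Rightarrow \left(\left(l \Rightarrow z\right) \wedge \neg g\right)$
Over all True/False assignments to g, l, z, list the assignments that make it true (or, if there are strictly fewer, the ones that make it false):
is always true.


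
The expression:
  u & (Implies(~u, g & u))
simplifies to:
u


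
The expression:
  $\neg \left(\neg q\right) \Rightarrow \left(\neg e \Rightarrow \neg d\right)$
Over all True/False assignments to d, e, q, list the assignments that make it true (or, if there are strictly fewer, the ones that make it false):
is false only for:
  d=True, e=False, q=True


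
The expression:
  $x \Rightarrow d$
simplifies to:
$d \vee \neg x$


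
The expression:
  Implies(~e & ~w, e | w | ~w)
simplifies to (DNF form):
True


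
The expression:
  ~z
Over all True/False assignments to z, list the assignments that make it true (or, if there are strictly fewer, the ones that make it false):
is true only for:
  z=False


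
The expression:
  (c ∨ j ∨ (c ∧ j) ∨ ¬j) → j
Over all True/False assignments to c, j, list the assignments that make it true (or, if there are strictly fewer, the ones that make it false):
is true only for:
  c=False, j=True;
  c=True, j=True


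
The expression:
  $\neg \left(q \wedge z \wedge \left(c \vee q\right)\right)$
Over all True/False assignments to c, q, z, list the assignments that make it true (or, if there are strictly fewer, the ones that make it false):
is false only for:
  c=False, q=True, z=True;
  c=True, q=True, z=True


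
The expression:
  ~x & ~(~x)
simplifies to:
False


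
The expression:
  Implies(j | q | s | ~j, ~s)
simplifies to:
~s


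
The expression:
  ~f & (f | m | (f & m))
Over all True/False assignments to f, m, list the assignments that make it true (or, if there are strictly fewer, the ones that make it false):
is true only for:
  f=False, m=True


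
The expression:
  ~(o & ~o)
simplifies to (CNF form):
True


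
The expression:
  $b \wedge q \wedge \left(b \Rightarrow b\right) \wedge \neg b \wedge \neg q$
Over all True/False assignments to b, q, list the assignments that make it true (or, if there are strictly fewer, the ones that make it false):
is never true.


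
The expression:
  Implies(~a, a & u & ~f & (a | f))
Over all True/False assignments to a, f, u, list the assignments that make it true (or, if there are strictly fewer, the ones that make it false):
is true only for:
  a=True, f=False, u=False;
  a=True, f=False, u=True;
  a=True, f=True, u=False;
  a=True, f=True, u=True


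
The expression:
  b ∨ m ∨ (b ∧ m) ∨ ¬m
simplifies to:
True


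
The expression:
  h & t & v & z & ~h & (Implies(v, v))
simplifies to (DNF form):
False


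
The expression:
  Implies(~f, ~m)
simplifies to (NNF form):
f | ~m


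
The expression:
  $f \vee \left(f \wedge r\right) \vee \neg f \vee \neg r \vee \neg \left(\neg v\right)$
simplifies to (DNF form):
$\text{True}$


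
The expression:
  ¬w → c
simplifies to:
c ∨ w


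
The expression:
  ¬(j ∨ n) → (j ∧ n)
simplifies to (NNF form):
j ∨ n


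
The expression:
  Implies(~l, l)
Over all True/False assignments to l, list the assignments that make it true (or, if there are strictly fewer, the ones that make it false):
is true only for:
  l=True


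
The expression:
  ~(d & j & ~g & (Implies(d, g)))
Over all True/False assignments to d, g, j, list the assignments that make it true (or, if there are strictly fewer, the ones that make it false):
is always true.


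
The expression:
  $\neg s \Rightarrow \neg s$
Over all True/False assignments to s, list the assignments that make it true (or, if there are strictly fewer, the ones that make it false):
is always true.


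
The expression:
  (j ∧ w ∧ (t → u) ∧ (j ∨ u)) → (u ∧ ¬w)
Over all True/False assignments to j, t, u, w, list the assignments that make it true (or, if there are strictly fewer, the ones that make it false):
is false only for:
  j=True, t=False, u=False, w=True;
  j=True, t=False, u=True, w=True;
  j=True, t=True, u=True, w=True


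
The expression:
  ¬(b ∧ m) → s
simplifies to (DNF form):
s ∨ (b ∧ m)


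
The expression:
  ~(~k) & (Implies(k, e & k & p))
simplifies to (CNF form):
e & k & p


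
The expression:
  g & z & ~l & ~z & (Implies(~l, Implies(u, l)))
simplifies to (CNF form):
False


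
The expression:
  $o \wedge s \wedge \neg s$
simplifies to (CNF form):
$\text{False}$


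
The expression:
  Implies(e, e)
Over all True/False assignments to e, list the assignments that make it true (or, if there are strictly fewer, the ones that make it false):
is always true.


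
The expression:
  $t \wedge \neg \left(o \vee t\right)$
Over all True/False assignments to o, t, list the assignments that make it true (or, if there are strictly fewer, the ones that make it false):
is never true.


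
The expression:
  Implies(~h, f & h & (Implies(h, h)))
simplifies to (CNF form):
h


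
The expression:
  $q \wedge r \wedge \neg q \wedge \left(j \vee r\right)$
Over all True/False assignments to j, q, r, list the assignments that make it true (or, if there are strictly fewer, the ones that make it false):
is never true.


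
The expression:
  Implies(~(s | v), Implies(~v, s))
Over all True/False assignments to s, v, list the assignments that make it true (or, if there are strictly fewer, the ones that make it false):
is false only for:
  s=False, v=False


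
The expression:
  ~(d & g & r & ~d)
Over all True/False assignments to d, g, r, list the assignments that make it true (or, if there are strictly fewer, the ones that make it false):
is always true.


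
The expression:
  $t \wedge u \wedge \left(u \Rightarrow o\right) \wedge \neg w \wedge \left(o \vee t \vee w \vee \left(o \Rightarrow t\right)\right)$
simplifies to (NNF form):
$o \wedge t \wedge u \wedge \neg w$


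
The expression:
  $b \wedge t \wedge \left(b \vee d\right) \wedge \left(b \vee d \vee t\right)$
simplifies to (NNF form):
$b \wedge t$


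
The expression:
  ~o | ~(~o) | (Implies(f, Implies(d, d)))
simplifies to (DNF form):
True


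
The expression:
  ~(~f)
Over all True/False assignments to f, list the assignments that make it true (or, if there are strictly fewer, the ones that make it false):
is true only for:
  f=True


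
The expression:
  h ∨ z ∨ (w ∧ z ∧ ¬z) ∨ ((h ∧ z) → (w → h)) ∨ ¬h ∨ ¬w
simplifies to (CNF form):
True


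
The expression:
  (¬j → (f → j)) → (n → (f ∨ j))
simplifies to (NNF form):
f ∨ j ∨ ¬n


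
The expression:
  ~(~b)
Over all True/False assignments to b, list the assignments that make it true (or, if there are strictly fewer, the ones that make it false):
is true only for:
  b=True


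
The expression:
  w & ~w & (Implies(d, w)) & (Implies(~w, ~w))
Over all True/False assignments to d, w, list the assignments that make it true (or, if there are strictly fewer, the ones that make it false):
is never true.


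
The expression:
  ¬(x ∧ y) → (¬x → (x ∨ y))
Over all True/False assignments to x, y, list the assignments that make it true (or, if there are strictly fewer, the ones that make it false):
is false only for:
  x=False, y=False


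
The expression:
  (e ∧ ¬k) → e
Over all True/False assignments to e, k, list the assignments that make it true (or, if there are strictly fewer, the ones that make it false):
is always true.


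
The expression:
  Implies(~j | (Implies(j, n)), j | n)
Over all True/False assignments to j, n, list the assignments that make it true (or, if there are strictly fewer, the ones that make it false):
is false only for:
  j=False, n=False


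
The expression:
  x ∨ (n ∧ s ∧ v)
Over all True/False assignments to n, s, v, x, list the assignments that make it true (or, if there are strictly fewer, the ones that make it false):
is false only for:
  n=False, s=False, v=False, x=False;
  n=False, s=False, v=True, x=False;
  n=False, s=True, v=False, x=False;
  n=False, s=True, v=True, x=False;
  n=True, s=False, v=False, x=False;
  n=True, s=False, v=True, x=False;
  n=True, s=True, v=False, x=False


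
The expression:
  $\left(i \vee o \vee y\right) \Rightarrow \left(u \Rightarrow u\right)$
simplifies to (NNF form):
$\text{True}$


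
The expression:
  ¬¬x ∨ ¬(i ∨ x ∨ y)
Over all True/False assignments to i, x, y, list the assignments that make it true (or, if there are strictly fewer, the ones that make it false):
is false only for:
  i=False, x=False, y=True;
  i=True, x=False, y=False;
  i=True, x=False, y=True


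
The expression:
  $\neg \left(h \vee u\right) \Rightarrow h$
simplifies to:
$h \vee u$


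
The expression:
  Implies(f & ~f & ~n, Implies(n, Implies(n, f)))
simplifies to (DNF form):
True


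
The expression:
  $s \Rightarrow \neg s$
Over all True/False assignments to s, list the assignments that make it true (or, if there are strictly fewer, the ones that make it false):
is true only for:
  s=False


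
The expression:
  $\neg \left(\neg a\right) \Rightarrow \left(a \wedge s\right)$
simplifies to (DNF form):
$s \vee \neg a$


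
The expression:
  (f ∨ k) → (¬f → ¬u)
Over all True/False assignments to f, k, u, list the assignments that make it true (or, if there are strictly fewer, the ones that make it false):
is false only for:
  f=False, k=True, u=True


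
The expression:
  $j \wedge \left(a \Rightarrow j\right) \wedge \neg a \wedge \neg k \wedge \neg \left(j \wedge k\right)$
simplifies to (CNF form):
$j \wedge \neg a \wedge \neg k$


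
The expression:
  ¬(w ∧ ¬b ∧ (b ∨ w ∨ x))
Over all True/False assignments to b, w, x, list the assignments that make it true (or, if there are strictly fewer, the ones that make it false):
is false only for:
  b=False, w=True, x=False;
  b=False, w=True, x=True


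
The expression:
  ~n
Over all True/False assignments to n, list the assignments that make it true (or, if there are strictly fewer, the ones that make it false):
is true only for:
  n=False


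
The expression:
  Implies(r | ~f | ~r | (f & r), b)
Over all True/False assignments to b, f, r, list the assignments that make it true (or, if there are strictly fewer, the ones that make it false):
is true only for:
  b=True, f=False, r=False;
  b=True, f=False, r=True;
  b=True, f=True, r=False;
  b=True, f=True, r=True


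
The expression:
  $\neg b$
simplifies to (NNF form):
$\neg b$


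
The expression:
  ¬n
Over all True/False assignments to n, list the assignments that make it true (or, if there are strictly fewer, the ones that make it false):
is true only for:
  n=False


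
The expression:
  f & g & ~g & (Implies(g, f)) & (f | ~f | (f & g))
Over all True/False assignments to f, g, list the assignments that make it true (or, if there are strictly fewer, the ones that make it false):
is never true.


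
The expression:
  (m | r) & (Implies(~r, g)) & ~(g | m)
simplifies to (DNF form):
r & ~g & ~m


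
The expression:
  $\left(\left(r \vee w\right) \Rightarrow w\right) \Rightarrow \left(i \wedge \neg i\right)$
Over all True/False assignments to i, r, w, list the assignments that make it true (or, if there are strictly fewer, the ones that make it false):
is true only for:
  i=False, r=True, w=False;
  i=True, r=True, w=False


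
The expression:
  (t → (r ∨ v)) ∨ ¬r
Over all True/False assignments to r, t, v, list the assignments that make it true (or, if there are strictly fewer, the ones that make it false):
is always true.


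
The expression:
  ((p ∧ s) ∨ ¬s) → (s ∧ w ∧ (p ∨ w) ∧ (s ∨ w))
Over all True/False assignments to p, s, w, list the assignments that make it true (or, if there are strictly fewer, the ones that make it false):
is true only for:
  p=False, s=True, w=False;
  p=False, s=True, w=True;
  p=True, s=True, w=True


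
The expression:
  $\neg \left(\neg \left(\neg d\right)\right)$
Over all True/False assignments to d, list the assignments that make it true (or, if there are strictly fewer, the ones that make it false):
is true only for:
  d=False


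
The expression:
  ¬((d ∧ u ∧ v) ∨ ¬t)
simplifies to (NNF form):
t ∧ (¬d ∨ ¬u ∨ ¬v)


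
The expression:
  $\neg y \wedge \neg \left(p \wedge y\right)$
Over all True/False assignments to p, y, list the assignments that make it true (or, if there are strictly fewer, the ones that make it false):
is true only for:
  p=False, y=False;
  p=True, y=False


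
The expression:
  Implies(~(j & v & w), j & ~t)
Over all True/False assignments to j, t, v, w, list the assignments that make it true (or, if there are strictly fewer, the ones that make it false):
is true only for:
  j=True, t=False, v=False, w=False;
  j=True, t=False, v=False, w=True;
  j=True, t=False, v=True, w=False;
  j=True, t=False, v=True, w=True;
  j=True, t=True, v=True, w=True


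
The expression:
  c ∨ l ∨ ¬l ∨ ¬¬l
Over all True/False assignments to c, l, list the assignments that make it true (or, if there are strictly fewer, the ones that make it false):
is always true.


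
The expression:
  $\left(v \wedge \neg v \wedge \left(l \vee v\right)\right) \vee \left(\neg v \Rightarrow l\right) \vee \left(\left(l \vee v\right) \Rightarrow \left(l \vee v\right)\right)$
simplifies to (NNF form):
$\text{True}$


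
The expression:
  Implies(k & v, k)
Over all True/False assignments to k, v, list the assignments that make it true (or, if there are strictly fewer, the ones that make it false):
is always true.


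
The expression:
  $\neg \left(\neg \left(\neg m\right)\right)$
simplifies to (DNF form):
$\neg m$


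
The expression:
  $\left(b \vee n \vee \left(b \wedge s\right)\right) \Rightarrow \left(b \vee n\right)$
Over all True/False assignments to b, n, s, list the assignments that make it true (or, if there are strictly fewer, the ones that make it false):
is always true.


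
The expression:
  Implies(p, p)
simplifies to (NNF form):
True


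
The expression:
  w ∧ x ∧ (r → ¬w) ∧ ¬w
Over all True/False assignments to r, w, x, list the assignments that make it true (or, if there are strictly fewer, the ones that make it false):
is never true.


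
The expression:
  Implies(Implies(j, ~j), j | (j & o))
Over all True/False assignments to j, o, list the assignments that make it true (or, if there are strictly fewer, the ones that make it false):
is true only for:
  j=True, o=False;
  j=True, o=True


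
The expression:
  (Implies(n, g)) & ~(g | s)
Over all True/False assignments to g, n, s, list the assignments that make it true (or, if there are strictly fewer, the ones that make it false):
is true only for:
  g=False, n=False, s=False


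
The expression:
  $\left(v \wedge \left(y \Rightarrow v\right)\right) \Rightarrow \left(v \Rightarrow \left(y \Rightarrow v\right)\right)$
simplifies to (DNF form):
$\text{True}$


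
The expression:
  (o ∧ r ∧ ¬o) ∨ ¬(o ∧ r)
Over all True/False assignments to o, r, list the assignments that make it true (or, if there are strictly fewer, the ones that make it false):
is false only for:
  o=True, r=True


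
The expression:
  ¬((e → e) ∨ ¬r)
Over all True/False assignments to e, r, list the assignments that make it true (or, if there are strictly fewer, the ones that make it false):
is never true.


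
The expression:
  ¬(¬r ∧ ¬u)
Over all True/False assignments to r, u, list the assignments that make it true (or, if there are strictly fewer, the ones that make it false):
is false only for:
  r=False, u=False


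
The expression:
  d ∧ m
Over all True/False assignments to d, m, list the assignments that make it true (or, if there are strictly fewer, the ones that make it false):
is true only for:
  d=True, m=True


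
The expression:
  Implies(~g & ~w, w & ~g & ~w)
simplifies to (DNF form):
g | w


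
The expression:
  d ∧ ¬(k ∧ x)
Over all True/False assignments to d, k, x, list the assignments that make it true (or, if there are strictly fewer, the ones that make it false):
is true only for:
  d=True, k=False, x=False;
  d=True, k=False, x=True;
  d=True, k=True, x=False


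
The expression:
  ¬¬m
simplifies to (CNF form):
m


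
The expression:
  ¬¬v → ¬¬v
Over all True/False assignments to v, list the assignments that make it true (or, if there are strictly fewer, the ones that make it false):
is always true.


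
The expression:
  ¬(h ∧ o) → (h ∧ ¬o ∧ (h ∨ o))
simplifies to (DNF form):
h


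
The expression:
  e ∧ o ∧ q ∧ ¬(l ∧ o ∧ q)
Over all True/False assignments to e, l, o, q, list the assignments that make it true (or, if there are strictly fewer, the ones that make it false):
is true only for:
  e=True, l=False, o=True, q=True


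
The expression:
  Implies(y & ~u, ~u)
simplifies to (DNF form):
True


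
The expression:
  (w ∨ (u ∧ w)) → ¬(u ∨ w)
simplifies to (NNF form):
¬w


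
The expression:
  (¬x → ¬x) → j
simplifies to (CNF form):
j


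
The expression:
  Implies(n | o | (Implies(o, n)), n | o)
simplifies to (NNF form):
n | o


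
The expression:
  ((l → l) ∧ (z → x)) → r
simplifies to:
r ∨ (z ∧ ¬x)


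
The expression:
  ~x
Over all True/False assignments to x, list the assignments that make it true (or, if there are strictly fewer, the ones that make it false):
is true only for:
  x=False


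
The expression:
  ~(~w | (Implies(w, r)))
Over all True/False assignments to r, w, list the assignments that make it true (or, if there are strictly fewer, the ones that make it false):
is true only for:
  r=False, w=True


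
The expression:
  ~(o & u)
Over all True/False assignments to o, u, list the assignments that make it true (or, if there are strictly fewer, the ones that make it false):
is false only for:
  o=True, u=True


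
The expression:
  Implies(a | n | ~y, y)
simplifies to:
y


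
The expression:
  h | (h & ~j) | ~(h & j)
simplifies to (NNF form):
True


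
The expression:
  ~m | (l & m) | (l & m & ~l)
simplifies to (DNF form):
l | ~m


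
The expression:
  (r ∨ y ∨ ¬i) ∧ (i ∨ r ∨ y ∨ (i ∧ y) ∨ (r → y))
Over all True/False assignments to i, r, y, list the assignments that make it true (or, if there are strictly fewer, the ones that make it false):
is false only for:
  i=True, r=False, y=False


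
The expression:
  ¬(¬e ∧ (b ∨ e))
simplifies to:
e ∨ ¬b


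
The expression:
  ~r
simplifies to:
~r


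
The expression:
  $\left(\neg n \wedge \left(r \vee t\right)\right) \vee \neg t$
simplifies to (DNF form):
$\neg n \vee \neg t$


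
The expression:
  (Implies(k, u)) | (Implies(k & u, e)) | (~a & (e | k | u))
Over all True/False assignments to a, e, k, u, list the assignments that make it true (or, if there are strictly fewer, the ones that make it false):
is always true.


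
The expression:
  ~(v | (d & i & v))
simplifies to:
~v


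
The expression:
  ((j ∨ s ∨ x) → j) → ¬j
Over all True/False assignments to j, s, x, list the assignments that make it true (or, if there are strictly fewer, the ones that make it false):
is true only for:
  j=False, s=False, x=False;
  j=False, s=False, x=True;
  j=False, s=True, x=False;
  j=False, s=True, x=True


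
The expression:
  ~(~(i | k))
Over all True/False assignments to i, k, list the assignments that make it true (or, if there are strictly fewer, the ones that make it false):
is false only for:
  i=False, k=False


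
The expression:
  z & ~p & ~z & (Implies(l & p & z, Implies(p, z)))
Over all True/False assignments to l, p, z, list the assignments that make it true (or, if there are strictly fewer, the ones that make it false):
is never true.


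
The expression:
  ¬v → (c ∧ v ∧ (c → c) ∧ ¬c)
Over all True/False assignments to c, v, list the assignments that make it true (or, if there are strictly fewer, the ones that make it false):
is true only for:
  c=False, v=True;
  c=True, v=True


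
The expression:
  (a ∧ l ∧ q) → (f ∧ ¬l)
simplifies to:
¬a ∨ ¬l ∨ ¬q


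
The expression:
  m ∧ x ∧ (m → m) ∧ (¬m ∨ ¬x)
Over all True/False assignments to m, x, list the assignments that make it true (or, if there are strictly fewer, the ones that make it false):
is never true.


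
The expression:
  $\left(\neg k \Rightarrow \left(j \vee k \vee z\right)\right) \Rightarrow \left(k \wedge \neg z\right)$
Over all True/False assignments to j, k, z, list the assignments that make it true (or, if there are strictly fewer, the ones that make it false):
is true only for:
  j=False, k=False, z=False;
  j=False, k=True, z=False;
  j=True, k=True, z=False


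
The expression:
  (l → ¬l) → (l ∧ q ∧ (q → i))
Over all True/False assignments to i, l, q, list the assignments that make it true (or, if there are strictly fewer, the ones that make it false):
is true only for:
  i=False, l=True, q=False;
  i=False, l=True, q=True;
  i=True, l=True, q=False;
  i=True, l=True, q=True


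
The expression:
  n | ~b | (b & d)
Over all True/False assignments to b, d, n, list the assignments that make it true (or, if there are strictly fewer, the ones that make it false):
is false only for:
  b=True, d=False, n=False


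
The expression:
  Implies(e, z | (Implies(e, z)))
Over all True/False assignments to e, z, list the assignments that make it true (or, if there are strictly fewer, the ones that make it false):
is false only for:
  e=True, z=False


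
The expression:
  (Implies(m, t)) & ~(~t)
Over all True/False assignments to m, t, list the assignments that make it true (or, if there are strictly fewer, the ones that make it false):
is true only for:
  m=False, t=True;
  m=True, t=True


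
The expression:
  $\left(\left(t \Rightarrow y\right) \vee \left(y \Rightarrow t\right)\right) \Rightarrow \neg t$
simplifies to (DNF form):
$\neg t$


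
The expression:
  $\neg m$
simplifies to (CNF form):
$\neg m$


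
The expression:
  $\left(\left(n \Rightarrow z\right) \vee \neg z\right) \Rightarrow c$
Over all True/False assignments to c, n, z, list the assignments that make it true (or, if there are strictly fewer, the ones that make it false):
is true only for:
  c=True, n=False, z=False;
  c=True, n=False, z=True;
  c=True, n=True, z=False;
  c=True, n=True, z=True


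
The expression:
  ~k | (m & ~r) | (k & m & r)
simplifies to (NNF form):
m | ~k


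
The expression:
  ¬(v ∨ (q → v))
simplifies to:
q ∧ ¬v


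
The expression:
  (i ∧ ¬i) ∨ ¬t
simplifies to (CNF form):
¬t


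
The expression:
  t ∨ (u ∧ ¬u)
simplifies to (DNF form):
t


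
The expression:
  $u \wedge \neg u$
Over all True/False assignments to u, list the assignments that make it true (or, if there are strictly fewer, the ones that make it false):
is never true.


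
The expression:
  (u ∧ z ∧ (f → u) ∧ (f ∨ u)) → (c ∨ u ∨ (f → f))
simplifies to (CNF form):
True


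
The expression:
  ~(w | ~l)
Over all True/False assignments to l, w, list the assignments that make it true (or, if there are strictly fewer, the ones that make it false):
is true only for:
  l=True, w=False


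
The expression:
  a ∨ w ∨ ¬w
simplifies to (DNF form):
True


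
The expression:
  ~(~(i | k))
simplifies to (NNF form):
i | k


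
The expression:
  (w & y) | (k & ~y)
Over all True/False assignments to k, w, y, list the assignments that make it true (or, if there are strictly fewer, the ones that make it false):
is true only for:
  k=False, w=True, y=True;
  k=True, w=False, y=False;
  k=True, w=True, y=False;
  k=True, w=True, y=True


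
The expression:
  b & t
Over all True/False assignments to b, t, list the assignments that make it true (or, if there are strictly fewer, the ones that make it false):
is true only for:
  b=True, t=True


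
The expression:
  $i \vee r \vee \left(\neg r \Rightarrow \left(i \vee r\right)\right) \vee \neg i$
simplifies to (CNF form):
$\text{True}$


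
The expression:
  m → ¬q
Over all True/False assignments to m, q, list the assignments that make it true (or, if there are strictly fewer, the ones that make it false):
is false only for:
  m=True, q=True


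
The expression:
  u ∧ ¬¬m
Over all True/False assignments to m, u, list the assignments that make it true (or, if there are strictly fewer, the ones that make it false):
is true only for:
  m=True, u=True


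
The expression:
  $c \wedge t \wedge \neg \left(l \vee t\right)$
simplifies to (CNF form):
$\text{False}$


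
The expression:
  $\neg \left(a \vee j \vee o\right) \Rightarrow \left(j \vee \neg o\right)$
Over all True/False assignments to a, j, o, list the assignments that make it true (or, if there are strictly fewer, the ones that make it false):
is always true.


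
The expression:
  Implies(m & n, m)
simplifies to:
True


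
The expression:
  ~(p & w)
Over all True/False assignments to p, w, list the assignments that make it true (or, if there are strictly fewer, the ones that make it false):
is false only for:
  p=True, w=True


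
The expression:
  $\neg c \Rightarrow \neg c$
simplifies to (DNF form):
$\text{True}$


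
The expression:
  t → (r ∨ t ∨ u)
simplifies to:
True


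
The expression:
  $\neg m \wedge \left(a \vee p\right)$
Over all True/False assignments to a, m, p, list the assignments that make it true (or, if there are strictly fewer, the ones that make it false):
is true only for:
  a=False, m=False, p=True;
  a=True, m=False, p=False;
  a=True, m=False, p=True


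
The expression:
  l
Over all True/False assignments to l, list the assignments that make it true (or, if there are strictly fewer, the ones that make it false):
is true only for:
  l=True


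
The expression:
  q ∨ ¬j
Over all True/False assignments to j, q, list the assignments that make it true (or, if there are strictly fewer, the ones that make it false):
is false only for:
  j=True, q=False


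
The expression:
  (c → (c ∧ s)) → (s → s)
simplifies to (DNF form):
True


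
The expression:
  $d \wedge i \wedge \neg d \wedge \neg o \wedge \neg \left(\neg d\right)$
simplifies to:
$\text{False}$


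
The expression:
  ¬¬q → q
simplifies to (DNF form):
True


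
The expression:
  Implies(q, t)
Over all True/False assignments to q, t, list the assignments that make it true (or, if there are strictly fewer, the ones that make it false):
is false only for:
  q=True, t=False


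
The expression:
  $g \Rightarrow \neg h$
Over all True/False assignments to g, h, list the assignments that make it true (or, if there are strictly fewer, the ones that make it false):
is false only for:
  g=True, h=True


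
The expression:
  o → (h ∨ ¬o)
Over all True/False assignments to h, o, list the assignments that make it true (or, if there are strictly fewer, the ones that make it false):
is false only for:
  h=False, o=True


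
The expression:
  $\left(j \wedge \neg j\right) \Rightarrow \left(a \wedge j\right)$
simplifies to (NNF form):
$\text{True}$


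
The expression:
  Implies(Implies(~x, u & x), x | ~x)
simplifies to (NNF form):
True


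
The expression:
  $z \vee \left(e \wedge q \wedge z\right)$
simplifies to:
$z$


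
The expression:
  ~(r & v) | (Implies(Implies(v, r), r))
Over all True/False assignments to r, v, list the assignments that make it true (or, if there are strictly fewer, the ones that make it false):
is always true.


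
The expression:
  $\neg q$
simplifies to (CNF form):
$\neg q$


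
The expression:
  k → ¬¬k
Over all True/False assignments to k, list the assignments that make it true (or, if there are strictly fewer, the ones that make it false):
is always true.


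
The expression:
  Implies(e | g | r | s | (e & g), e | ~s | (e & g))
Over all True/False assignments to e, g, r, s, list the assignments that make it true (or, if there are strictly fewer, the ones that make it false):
is false only for:
  e=False, g=False, r=False, s=True;
  e=False, g=False, r=True, s=True;
  e=False, g=True, r=False, s=True;
  e=False, g=True, r=True, s=True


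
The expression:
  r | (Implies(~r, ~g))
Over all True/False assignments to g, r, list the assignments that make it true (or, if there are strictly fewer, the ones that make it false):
is false only for:
  g=True, r=False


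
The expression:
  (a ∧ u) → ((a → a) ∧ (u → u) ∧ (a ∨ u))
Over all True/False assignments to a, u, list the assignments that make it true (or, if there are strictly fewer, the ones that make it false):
is always true.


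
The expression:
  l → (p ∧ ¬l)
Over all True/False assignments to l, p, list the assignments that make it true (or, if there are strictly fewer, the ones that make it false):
is true only for:
  l=False, p=False;
  l=False, p=True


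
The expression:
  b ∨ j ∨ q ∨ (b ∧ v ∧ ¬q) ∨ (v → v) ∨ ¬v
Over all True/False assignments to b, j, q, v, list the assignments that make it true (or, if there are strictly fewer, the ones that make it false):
is always true.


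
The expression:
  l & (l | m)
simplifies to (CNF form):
l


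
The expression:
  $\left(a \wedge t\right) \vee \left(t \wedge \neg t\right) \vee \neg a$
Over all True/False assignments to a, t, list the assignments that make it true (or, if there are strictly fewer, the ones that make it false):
is false only for:
  a=True, t=False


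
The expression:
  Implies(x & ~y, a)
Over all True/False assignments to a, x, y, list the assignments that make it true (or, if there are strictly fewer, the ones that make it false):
is false only for:
  a=False, x=True, y=False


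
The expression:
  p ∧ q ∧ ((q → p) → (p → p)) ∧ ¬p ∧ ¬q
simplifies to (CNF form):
False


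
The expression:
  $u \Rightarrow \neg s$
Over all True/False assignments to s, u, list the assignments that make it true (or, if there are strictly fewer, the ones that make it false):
is false only for:
  s=True, u=True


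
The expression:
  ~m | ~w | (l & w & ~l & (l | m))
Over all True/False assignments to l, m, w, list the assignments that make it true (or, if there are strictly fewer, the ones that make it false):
is false only for:
  l=False, m=True, w=True;
  l=True, m=True, w=True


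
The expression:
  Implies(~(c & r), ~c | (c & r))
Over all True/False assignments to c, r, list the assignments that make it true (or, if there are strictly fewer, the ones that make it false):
is false only for:
  c=True, r=False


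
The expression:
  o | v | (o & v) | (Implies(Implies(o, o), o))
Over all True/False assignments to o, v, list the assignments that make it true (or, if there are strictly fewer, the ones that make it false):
is false only for:
  o=False, v=False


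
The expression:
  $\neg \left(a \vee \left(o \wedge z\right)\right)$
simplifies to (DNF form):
$\left(\neg a \wedge \neg o\right) \vee \left(\neg a \wedge \neg z\right)$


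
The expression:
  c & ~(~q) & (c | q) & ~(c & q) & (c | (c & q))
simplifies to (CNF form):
False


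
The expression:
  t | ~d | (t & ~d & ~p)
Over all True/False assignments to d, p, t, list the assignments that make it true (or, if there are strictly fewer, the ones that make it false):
is false only for:
  d=True, p=False, t=False;
  d=True, p=True, t=False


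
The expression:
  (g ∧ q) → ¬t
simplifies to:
¬g ∨ ¬q ∨ ¬t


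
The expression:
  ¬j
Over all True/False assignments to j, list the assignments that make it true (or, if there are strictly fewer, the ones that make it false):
is true only for:
  j=False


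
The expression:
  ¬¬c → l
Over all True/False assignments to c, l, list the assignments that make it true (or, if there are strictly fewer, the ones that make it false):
is false only for:
  c=True, l=False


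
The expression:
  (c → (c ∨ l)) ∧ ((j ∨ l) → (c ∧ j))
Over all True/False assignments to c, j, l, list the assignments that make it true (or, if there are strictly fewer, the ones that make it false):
is true only for:
  c=False, j=False, l=False;
  c=True, j=False, l=False;
  c=True, j=True, l=False;
  c=True, j=True, l=True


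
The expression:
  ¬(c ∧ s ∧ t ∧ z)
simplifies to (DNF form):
¬c ∨ ¬s ∨ ¬t ∨ ¬z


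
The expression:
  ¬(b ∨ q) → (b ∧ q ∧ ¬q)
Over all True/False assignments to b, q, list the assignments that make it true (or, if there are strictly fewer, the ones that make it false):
is false only for:
  b=False, q=False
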